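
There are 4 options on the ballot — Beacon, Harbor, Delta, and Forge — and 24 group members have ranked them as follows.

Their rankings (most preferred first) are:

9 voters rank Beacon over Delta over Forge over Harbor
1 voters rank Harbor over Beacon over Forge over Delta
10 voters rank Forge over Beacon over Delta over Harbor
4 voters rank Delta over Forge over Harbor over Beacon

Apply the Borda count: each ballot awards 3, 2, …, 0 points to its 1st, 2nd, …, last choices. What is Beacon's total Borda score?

49

Borda scores:
  Beacon: 9·3 + 2 + 10·2 + 4·0 = 49
  Harbor: 9·0 + 3 + 10·0 + 4·1 = 7
  Delta: 9·2 + 0 + 10·1 + 4·3 = 40
  Forge: 9·1 + 1 + 10·3 + 4·2 = 48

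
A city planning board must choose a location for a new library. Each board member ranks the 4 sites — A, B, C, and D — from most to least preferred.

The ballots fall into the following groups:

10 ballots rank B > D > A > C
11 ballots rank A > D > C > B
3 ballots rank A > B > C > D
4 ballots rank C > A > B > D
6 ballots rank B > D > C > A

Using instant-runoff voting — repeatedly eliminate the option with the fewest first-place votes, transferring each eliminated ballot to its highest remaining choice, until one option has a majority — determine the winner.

A

Round 1: B 16, A 14, C 4, D 0. D has the fewest and is eliminated.
Round 2: B 16, A 14, C 4. C has the fewest and is eliminated.
Round 3: A 18, B 16. A has a majority.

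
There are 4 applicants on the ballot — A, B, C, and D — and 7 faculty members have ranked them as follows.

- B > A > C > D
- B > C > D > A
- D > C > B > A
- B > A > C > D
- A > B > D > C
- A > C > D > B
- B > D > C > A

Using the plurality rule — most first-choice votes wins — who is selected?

First-place vote totals:
  A: 2
  B: 4
  C: 0
  D: 1
B has the most first-place votes.

B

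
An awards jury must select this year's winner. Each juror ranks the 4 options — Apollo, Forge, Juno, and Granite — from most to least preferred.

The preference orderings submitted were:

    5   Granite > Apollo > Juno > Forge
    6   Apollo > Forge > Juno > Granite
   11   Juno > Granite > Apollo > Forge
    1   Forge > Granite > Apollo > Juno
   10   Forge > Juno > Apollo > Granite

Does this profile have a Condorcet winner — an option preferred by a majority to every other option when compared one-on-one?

Head-to-head results (33 voters total):
Apollo vs Forge: Apollo wins 22–11.
Apollo vs Juno: Juno wins 21–12.
Apollo vs Granite: Granite wins 17–16.
Forge vs Juno: Forge wins 17–16.
Forge vs Granite: Forge wins 17–16.
Juno vs Granite: Juno wins 27–6.
No candidate beats all others: Apollo beats Forge beats Juno beats Apollo, a majority cycle.

No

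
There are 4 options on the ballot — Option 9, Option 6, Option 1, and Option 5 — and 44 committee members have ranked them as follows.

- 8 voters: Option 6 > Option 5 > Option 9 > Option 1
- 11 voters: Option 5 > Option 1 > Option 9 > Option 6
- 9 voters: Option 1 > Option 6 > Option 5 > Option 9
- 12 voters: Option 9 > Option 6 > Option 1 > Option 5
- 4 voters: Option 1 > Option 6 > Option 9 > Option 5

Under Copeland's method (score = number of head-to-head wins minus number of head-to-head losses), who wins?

Option 1

Pairwise results:
  Option 9 vs Option 6: Option 9 wins 23–21.
  Option 9 vs Option 1: Option 1 wins 24–20.
  Option 9 vs Option 5: Option 5 wins 28–16.
  Option 6 vs Option 1: Option 1 wins 24–20.
  Option 6 vs Option 5: Option 6 wins 33–11.
  Option 1 vs Option 5: Option 1 wins 25–19.
Copeland scores (wins − losses):
  Option 9: 1 − 2 = -1
  Option 6: 1 − 2 = -1
  Option 1: 3 − 0 = 3
  Option 5: 1 − 2 = -1
Option 1 has the best Copeland score.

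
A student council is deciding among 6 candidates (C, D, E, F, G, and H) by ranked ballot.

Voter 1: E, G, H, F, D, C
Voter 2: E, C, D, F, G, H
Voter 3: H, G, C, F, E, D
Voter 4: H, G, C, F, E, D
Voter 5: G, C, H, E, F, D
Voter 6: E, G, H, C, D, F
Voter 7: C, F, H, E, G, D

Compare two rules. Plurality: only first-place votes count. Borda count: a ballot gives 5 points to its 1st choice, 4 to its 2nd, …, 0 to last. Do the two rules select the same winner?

No

Plurality first-place counts: C 1, D 0, E 3, F 0, G 1, H 2 → E.
Borda totals: C 21, D 5, E 21, F 13, G 23, H 22 → G.
The two rules disagree: plurality picks E, Borda picks G.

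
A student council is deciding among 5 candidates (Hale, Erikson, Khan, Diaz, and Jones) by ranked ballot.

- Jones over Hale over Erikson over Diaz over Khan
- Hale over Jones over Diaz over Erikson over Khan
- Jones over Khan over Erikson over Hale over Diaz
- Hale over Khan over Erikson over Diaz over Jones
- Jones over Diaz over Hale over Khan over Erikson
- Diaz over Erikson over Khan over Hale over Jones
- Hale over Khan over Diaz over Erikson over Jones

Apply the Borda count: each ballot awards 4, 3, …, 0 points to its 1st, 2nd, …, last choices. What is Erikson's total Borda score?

11

Borda scores:
  Hale: 3 + 4 + 1 + 4 + 2 + 1 + 4 = 19
  Erikson: 2 + 1 + 2 + 2 + 0 + 3 + 1 = 11
  Khan: 0 + 0 + 3 + 3 + 1 + 2 + 3 = 12
  Diaz: 1 + 2 + 0 + 1 + 3 + 4 + 2 = 13
  Jones: 4 + 3 + 4 + 0 + 4 + 0 + 0 = 15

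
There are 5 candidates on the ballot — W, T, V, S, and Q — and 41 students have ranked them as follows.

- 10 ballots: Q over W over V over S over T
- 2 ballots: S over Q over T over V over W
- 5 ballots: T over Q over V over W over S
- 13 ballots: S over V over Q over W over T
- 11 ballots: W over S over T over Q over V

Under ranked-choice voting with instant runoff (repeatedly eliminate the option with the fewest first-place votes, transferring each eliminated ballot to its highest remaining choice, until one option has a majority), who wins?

S

Round 1: S 15, W 11, Q 10, T 5, V 0. V has the fewest and is eliminated.
Round 2: S 15, W 11, Q 10, T 5. T has the fewest and is eliminated.
Round 3: S 15, Q 15, W 11. W has the fewest and is eliminated.
Round 4: S 26, Q 15. S has a majority.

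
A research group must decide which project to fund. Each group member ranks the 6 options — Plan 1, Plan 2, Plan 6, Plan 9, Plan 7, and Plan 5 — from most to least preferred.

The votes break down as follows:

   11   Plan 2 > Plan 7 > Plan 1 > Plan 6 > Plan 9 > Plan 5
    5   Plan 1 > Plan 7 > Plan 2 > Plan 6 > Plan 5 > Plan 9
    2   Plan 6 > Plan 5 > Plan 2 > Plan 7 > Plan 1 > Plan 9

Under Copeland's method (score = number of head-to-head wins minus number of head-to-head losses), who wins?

Pairwise results:
  Plan 1 vs Plan 2: Plan 2 wins 13–5.
  Plan 1 vs Plan 6: Plan 1 wins 16–2.
  Plan 1 vs Plan 9: Plan 1 wins 18–0.
  Plan 1 vs Plan 7: Plan 7 wins 13–5.
  Plan 1 vs Plan 5: Plan 1 wins 16–2.
  Plan 2 vs Plan 6: Plan 2 wins 16–2.
  Plan 2 vs Plan 9: Plan 2 wins 18–0.
  Plan 2 vs Plan 7: Plan 2 wins 13–5.
  Plan 2 vs Plan 5: Plan 2 wins 16–2.
  Plan 6 vs Plan 9: Plan 6 wins 18–0.
  Plan 6 vs Plan 7: Plan 7 wins 16–2.
  Plan 6 vs Plan 5: Plan 6 wins 18–0.
  Plan 9 vs Plan 7: Plan 7 wins 18–0.
  Plan 9 vs Plan 5: Plan 9 wins 11–7.
  Plan 7 vs Plan 5: Plan 7 wins 16–2.
Copeland scores (wins − losses):
  Plan 1: 3 − 2 = 1
  Plan 2: 5 − 0 = 5
  Plan 6: 2 − 3 = -1
  Plan 9: 1 − 4 = -3
  Plan 7: 4 − 1 = 3
  Plan 5: 0 − 5 = -5
Plan 2 has the best Copeland score.

Plan 2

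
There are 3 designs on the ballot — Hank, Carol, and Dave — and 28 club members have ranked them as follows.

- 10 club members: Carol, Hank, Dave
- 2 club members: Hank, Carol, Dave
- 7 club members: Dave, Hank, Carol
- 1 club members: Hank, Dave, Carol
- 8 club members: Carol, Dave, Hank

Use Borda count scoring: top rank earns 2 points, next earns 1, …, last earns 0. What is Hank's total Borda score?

23

Borda scores:
  Hank: 10·1 + 2·2 + 7·1 + 2 + 8·0 = 23
  Carol: 10·2 + 2·1 + 7·0 + 0 + 8·2 = 38
  Dave: 10·0 + 2·0 + 7·2 + 1 + 8·1 = 23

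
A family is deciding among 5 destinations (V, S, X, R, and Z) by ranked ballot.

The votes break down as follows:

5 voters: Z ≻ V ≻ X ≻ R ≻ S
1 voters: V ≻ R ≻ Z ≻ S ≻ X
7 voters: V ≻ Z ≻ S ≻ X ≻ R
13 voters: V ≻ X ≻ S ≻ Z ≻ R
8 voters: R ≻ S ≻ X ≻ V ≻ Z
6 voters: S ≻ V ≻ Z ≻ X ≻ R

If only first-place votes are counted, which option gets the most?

V

First-place vote totals:
  V: 21
  S: 6
  X: 0
  R: 8
  Z: 5
V has the most first-place votes.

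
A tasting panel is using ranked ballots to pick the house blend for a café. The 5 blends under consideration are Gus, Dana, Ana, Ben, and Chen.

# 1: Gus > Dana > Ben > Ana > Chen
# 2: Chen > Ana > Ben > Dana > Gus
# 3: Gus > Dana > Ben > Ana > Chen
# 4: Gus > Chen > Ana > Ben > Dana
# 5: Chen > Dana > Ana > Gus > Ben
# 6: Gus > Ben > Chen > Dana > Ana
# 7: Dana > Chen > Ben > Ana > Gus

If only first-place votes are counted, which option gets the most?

First-place vote totals:
  Gus: 4
  Dana: 1
  Ana: 0
  Ben: 0
  Chen: 2
Gus has the most first-place votes.

Gus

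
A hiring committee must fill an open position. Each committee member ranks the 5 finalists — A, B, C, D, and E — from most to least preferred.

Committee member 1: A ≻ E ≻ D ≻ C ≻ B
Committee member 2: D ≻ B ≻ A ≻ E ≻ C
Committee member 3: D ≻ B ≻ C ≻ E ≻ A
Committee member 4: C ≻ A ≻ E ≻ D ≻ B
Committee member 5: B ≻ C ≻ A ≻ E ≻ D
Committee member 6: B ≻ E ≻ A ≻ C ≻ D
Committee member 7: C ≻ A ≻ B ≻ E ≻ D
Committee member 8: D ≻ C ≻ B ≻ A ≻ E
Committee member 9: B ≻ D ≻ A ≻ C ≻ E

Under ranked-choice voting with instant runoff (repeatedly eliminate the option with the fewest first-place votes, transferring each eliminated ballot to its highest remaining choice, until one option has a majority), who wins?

Round 1: B 3, D 3, C 2, A 1, E 0. E has the fewest and is eliminated.
Round 2: B 3, D 3, C 2, A 1. A has the fewest and is eliminated.
Round 3: D 4, B 3, C 2. C has the fewest and is eliminated.
Round 4: D 5, B 4. D has a majority.

D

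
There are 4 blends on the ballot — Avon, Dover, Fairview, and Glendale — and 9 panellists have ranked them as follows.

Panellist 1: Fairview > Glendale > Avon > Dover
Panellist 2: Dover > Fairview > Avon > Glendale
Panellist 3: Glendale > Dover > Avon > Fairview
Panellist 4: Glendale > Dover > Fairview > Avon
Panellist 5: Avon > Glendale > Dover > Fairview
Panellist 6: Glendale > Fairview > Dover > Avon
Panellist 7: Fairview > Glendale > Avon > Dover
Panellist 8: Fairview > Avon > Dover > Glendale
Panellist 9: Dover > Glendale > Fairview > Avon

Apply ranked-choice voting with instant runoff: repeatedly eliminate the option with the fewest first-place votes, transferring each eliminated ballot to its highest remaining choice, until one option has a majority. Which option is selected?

Round 1: Fairview 3, Glendale 3, Dover 2, Avon 1. Avon has the fewest and is eliminated.
Round 2: Glendale 4, Fairview 3, Dover 2. Dover has the fewest and is eliminated.
Round 3: Glendale 5, Fairview 4. Glendale has a majority.

Glendale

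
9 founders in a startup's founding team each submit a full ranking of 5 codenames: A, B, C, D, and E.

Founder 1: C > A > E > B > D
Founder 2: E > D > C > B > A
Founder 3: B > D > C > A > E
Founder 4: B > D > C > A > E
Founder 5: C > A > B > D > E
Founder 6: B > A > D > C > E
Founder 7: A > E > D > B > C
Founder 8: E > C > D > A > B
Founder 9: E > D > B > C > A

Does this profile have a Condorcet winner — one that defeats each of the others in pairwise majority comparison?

No

Head-to-head results (9 voters total):
A vs B: B wins 5–4.
A vs C: C wins 7–2.
A vs D: D wins 5–4.
A vs E: A wins 6–3.
B vs C: B wins 5–4.
B vs D: B wins 5–4.
B vs E: E wins 5–4.
C vs D: D wins 6–3.
C vs E: C wins 5–4.
D vs E: E wins 5–4.
No candidate beats all others: A beats E beats B beats A, a majority cycle.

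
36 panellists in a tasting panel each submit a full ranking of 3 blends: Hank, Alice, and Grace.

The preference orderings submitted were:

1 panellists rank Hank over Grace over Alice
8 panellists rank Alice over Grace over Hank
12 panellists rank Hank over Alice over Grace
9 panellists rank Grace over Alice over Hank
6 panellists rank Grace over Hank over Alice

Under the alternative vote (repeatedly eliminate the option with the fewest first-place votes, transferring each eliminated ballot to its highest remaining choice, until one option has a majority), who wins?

Round 1: Grace 15, Hank 13, Alice 8. Alice has the fewest and is eliminated.
Round 2: Grace 23, Hank 13. Grace has a majority.

Grace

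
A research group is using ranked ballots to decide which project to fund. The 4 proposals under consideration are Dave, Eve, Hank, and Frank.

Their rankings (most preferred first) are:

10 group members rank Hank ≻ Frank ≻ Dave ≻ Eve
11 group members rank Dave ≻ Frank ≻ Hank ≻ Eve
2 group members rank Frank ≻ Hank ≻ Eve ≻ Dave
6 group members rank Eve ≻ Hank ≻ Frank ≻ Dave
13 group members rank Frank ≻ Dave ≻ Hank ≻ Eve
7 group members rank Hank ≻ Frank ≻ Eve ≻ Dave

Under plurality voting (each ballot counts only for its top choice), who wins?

Hank

First-place vote totals:
  Dave: 11
  Eve: 6
  Hank: 17
  Frank: 15
Hank has the most first-place votes.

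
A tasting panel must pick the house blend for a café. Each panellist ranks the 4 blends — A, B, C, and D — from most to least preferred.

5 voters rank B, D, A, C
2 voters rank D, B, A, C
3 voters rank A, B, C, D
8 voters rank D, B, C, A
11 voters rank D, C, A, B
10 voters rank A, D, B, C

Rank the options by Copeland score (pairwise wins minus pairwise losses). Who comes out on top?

D

Pairwise results:
  A vs B: A wins 24–15.
  A vs C: A wins 20–19.
  A vs D: D wins 26–13.
  B vs C: B wins 28–11.
  B vs D: D wins 31–8.
  C vs D: D wins 36–3.
Copeland scores (wins − losses):
  A: 2 − 1 = 1
  B: 1 − 2 = -1
  C: 0 − 3 = -3
  D: 3 − 0 = 3
D has the best Copeland score.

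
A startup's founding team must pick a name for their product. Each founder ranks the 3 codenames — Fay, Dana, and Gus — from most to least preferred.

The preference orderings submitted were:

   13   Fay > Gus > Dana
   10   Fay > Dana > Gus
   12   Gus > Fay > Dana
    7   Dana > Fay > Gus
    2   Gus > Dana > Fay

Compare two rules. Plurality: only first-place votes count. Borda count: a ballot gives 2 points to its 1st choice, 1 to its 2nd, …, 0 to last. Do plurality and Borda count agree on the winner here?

Plurality first-place counts: Fay 23, Dana 7, Gus 14 → Fay.
Borda totals: Fay 65, Dana 26, Gus 41 → Fay.
The two rules agree on Fay.

Yes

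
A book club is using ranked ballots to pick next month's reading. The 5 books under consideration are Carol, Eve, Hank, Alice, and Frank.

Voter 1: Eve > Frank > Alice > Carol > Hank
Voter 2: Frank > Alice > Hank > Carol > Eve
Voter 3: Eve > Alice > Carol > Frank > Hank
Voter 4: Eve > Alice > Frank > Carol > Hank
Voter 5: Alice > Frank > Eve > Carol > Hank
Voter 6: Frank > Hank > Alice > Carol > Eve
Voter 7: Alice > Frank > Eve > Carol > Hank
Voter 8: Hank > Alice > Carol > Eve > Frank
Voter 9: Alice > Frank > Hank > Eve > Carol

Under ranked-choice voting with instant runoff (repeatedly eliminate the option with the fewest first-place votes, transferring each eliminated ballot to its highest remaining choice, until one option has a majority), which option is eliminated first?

Round 1: Eve 3, Alice 3, Frank 2, Hank 1, Carol 0. Carol has the fewest and is eliminated.
Round 2: Eve 3, Alice 3, Frank 2, Hank 1. Hank has the fewest and is eliminated.
Round 3: Alice 4, Eve 3, Frank 2. Frank has the fewest and is eliminated.
Round 4: Alice 6, Eve 3. Alice has a majority.

Carol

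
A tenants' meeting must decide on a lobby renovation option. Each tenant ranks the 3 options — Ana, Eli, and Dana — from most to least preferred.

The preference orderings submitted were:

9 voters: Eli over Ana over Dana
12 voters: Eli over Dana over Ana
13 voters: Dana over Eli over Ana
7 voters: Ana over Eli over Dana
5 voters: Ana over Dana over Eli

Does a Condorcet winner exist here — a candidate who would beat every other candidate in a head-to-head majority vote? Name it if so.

Eli

Head-to-head results (46 voters total):
Ana vs Eli: Eli wins 34–12.
Ana vs Dana: Dana wins 25–21.
Eli vs Dana: Eli wins 28–18.
Eli beats each rival — Ana (34–12), Dana (28–18) — so Eli is the Condorcet winner.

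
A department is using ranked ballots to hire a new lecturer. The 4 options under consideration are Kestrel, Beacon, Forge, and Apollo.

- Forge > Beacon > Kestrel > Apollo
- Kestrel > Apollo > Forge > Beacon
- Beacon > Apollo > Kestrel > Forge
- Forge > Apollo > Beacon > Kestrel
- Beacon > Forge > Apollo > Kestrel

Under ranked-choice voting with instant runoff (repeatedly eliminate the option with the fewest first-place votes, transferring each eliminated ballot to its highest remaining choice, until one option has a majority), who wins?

Round 1: Beacon 2, Forge 2, Kestrel 1, Apollo 0. Apollo has the fewest and is eliminated.
Round 2: Beacon 2, Forge 2, Kestrel 1. Kestrel has the fewest and is eliminated.
Round 3: Forge 3, Beacon 2. Forge has a majority.

Forge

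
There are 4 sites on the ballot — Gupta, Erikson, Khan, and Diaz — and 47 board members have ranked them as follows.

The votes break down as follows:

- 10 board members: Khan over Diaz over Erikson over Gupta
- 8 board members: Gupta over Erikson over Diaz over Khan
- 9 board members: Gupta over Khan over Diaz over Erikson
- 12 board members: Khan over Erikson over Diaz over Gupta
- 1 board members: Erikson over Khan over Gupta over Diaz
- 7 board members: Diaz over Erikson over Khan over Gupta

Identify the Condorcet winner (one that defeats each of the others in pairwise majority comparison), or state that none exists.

Khan

Head-to-head results (47 voters total):
Gupta vs Erikson: Erikson wins 30–17.
Gupta vs Khan: Khan wins 30–17.
Gupta vs Diaz: Diaz wins 29–18.
Erikson vs Khan: Khan wins 31–16.
Erikson vs Diaz: Diaz wins 26–21.
Khan vs Diaz: Khan wins 32–15.
Khan beats each rival — Gupta (30–17), Erikson (31–16), Diaz (32–15) — so Khan is the Condorcet winner.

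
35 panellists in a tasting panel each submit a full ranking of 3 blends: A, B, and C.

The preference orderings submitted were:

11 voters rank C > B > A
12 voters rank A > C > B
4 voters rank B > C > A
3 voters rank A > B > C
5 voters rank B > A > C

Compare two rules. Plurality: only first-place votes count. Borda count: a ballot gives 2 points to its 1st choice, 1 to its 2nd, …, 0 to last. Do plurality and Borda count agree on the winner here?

Plurality first-place counts: A 15, B 9, C 11 → A.
Borda totals: A 35, B 32, C 38 → C.
The two rules disagree: plurality picks A, Borda picks C.

No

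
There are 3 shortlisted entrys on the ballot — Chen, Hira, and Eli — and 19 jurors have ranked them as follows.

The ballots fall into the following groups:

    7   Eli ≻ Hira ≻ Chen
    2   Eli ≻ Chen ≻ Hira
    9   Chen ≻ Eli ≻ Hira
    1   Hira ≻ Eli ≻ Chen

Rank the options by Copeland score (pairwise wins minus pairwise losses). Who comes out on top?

Eli

Pairwise results:
  Chen vs Hira: Chen wins 11–8.
  Chen vs Eli: Eli wins 10–9.
  Hira vs Eli: Eli wins 18–1.
Copeland scores (wins − losses):
  Chen: 1 − 1 = 0
  Hira: 0 − 2 = -2
  Eli: 2 − 0 = 2
Eli has the best Copeland score.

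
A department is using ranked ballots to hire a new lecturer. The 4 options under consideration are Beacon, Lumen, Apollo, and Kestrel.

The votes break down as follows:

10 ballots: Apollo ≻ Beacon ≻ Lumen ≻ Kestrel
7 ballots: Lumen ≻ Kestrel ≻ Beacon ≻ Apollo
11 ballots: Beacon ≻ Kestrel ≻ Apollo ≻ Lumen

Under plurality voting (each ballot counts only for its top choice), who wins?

Beacon

First-place vote totals:
  Beacon: 11
  Lumen: 7
  Apollo: 10
  Kestrel: 0
Beacon has the most first-place votes.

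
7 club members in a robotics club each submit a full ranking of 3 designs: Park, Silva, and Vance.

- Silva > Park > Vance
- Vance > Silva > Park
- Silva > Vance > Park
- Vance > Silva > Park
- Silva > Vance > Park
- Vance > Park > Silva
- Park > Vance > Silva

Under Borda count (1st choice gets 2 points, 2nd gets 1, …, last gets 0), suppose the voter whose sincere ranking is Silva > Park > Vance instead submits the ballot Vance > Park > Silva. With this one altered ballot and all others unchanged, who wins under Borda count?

Borda totals with the altered ballot: Park 4, Silva 6, Vance 11.
The winner is unchanged: still Vance.

Vance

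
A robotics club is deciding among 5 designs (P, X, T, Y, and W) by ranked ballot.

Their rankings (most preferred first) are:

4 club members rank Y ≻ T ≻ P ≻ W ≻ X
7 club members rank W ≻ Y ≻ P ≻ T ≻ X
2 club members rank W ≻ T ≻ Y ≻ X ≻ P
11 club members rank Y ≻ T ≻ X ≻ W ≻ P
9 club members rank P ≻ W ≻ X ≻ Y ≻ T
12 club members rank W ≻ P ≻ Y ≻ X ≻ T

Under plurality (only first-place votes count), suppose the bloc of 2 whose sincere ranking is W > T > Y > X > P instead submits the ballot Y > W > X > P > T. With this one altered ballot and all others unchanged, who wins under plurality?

First-place totals with the altered ballot: P 9, X 0, T 0, Y 17, W 19.
The winner is unchanged: still W.

W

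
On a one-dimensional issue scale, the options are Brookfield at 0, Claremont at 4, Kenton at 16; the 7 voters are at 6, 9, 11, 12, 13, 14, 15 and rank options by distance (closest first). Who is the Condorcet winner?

Kenton

With single-peaked preferences on a line, the Condorcet winner is the candidate closest to the median voter.
The median voter (position 12) is closest to Kenton at 16.
Check: Kenton vs Brookfield — voters closer to Kenton: 6 of 7.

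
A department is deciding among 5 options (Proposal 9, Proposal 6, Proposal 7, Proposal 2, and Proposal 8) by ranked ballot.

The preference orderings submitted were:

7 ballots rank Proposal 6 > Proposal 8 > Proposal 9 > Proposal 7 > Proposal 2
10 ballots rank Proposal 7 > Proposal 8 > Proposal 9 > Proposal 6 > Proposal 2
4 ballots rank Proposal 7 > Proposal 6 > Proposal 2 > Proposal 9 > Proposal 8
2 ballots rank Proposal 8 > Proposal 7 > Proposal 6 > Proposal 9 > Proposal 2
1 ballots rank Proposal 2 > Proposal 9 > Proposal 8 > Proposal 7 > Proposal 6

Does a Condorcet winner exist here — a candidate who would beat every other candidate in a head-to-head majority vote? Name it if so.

Head-to-head results (24 voters total):
Proposal 9 vs Proposal 6: Proposal 6 wins 13–11.
Proposal 9 vs Proposal 7: Proposal 7 wins 16–8.
Proposal 9 vs Proposal 2: Proposal 9 wins 19–5.
Proposal 9 vs Proposal 8: Proposal 8 wins 19–5.
Proposal 6 vs Proposal 7: Proposal 7 wins 17–7.
Proposal 6 vs Proposal 2: Proposal 6 wins 23–1.
Proposal 6 vs Proposal 8: Proposal 8 wins 13–11.
Proposal 7 vs Proposal 2: Proposal 7 wins 23–1.
Proposal 7 vs Proposal 8: Proposal 7 wins 14–10.
Proposal 2 vs Proposal 8: Proposal 8 wins 19–5.
Proposal 7 beats each rival — Proposal 9 (16–8), Proposal 6 (17–7), Proposal 2 (23–1), Proposal 8 (14–10) — so Proposal 7 is the Condorcet winner.

Proposal 7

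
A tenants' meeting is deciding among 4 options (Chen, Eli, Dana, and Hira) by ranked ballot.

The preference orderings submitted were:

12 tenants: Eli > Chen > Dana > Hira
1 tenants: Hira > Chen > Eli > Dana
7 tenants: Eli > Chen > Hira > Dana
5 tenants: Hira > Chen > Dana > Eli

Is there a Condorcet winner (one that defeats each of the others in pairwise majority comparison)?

Head-to-head results (25 voters total):
Chen vs Eli: Eli wins 19–6.
Chen vs Dana: Chen wins 25–0.
Chen vs Hira: Chen wins 19–6.
Eli vs Dana: Eli wins 20–5.
Eli vs Hira: Eli wins 19–6.
Dana vs Hira: Hira wins 13–12.
Eli beats each rival — Chen (19–6), Dana (20–5), Hira (19–6) — so Eli is the Condorcet winner.

Yes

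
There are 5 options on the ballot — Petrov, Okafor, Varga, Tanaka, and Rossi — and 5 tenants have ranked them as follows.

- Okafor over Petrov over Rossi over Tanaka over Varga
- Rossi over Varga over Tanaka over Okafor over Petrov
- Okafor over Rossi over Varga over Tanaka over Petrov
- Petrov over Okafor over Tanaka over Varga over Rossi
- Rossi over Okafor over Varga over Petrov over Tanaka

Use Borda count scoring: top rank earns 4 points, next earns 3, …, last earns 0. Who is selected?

Okafor

Borda scores:
  Petrov: 3 + 0 + 0 + 4 + 1 = 8
  Okafor: 4 + 1 + 4 + 3 + 3 = 15
  Varga: 0 + 3 + 2 + 1 + 2 = 8
  Tanaka: 1 + 2 + 1 + 2 + 0 = 6
  Rossi: 2 + 4 + 3 + 0 + 4 = 13
Okafor has the highest total.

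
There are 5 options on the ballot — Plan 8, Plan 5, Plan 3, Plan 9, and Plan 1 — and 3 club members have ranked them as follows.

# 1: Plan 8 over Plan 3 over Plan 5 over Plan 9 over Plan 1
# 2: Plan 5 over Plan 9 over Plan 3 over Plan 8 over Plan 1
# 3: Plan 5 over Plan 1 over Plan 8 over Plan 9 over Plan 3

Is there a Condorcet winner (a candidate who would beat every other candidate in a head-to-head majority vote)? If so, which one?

Head-to-head results (3 voters total):
Plan 8 vs Plan 5: Plan 5 wins 2–1.
Plan 8 vs Plan 3: Plan 8 wins 2–1.
Plan 8 vs Plan 9: Plan 8 wins 2–1.
Plan 8 vs Plan 1: Plan 8 wins 2–1.
Plan 5 vs Plan 3: Plan 5 wins 2–1.
Plan 5 vs Plan 9: Plan 5 wins 3–0.
Plan 5 vs Plan 1: Plan 5 wins 3–0.
Plan 3 vs Plan 9: Plan 9 wins 2–1.
Plan 3 vs Plan 1: Plan 3 wins 2–1.
Plan 9 vs Plan 1: Plan 9 wins 2–1.
Plan 5 beats each rival — Plan 8 (2–1), Plan 3 (2–1), Plan 9 (3–0), Plan 1 (3–0) — so Plan 5 is the Condorcet winner.

Plan 5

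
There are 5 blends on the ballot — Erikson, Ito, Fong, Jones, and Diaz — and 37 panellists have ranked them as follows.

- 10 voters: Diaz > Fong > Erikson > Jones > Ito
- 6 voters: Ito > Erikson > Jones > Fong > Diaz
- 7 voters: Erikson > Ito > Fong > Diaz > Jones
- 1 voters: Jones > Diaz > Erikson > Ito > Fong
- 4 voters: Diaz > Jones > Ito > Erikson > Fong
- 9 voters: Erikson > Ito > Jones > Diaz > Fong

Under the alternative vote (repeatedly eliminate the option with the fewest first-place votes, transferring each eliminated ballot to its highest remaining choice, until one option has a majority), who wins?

Round 1: Erikson 16, Diaz 14, Ito 6, Jones 1, Fong 0. Fong has the fewest and is eliminated.
Round 2: Erikson 16, Diaz 14, Ito 6, Jones 1. Jones has the fewest and is eliminated.
Round 3: Erikson 16, Diaz 15, Ito 6. Ito has the fewest and is eliminated.
Round 4: Erikson 22, Diaz 15. Erikson has a majority.

Erikson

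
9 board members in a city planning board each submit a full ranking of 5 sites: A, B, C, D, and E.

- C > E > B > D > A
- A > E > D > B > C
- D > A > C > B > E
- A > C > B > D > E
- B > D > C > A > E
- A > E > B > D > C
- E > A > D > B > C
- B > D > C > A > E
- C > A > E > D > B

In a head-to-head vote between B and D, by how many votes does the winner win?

Ballots ranking B above D: 5.
Ballots ranking D above B: 4.
B wins 5–4, a margin of 1.

1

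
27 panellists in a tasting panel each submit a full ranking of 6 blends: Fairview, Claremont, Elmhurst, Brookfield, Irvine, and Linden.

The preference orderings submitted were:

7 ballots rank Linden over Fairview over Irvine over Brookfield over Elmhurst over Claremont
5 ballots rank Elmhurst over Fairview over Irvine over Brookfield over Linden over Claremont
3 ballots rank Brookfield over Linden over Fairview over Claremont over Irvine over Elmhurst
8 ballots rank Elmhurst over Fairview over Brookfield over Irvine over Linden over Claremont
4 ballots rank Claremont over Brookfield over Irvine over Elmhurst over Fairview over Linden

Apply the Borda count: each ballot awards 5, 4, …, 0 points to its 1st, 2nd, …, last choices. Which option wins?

Borda scores:
  Fairview: 7·4 + 5·4 + 3·3 + 8·4 + 4·1 = 93
  Claremont: 7·0 + 5·0 + 3·2 + 8·0 + 4·5 = 26
  Elmhurst: 7·1 + 5·5 + 3·0 + 8·5 + 4·2 = 80
  Brookfield: 7·2 + 5·2 + 3·5 + 8·3 + 4·4 = 79
  Irvine: 7·3 + 5·3 + 3·1 + 8·2 + 4·3 = 67
  Linden: 7·5 + 5·1 + 3·4 + 8·1 + 4·0 = 60
Fairview has the highest total.

Fairview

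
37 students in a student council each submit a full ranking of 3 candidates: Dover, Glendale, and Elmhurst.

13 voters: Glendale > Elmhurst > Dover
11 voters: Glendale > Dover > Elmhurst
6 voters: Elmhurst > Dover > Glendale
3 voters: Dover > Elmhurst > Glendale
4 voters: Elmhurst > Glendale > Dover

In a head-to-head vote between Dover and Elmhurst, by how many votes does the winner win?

Ballots ranking Dover above Elmhurst: 11+3 = 14.
Ballots ranking Elmhurst above Dover: 13+6+4 = 23.
Elmhurst wins 23–14, a margin of 9.

9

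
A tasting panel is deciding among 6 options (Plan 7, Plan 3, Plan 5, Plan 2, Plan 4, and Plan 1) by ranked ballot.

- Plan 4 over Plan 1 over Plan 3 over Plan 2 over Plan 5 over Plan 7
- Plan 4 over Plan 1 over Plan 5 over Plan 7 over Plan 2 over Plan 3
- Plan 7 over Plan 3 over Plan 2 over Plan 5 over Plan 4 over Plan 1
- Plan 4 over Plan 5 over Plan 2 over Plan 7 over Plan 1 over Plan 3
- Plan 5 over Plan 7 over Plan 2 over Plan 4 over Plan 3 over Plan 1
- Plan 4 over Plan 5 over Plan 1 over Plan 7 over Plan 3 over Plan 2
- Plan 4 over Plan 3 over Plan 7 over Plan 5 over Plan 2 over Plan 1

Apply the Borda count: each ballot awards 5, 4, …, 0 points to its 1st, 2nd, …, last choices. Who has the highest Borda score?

Borda scores:
  Plan 7: 0 + 2 + 5 + 2 + 4 + 2 + 3 = 18
  Plan 3: 3 + 0 + 4 + 0 + 1 + 1 + 4 = 13
  Plan 5: 1 + 3 + 2 + 4 + 5 + 4 + 2 = 21
  Plan 2: 2 + 1 + 3 + 3 + 3 + 0 + 1 = 13
  Plan 4: 5 + 5 + 1 + 5 + 2 + 5 + 5 = 28
  Plan 1: 4 + 4 + 0 + 1 + 0 + 3 + 0 = 12
Plan 4 has the highest total.

Plan 4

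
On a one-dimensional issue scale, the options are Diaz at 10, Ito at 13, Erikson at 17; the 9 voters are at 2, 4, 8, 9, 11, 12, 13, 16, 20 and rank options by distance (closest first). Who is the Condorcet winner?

Diaz

With single-peaked preferences on a line, the Condorcet winner is the candidate closest to the median voter.
The median voter (position 11) is closest to Diaz at 10.
Check: Diaz vs Ito — voters closer to Diaz: 5 of 9.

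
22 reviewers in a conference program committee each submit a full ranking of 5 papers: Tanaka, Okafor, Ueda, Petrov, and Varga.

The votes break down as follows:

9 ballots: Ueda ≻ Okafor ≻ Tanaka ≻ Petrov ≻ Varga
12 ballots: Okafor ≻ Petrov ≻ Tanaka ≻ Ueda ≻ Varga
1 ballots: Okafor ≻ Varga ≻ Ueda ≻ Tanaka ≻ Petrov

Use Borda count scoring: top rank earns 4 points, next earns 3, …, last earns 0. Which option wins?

Okafor

Borda scores:
  Tanaka: 9·2 + 12·2 + 1 = 43
  Okafor: 9·3 + 12·4 + 4 = 79
  Ueda: 9·4 + 12·1 + 2 = 50
  Petrov: 9·1 + 12·3 + 0 = 45
  Varga: 9·0 + 12·0 + 3 = 3
Okafor has the highest total.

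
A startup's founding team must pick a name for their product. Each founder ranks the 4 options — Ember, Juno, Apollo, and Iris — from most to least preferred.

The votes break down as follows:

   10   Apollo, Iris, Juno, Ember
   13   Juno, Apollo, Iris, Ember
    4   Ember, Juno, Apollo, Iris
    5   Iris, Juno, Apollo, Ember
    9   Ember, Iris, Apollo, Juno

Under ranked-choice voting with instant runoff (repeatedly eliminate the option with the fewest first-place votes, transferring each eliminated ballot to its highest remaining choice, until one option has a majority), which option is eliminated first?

Iris

Round 1: Ember 13, Juno 13, Apollo 10, Iris 5. Iris has the fewest and is eliminated.
Round 2: Juno 18, Ember 13, Apollo 10. Apollo has the fewest and is eliminated.
Round 3: Juno 28, Ember 13. Juno has a majority.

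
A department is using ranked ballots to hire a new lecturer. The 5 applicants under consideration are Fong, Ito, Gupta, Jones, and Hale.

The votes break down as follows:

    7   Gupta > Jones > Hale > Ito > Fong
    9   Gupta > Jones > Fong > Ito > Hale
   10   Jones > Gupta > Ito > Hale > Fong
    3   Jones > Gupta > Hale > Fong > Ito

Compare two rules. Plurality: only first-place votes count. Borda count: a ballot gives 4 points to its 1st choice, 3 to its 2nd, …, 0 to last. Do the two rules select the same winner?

Plurality first-place counts: Fong 0, Ito 0, Gupta 16, Jones 13, Hale 0 → Gupta.
Borda totals: Fong 21, Ito 36, Gupta 103, Jones 100, Hale 30 → Gupta.
The two rules agree on Gupta.

Yes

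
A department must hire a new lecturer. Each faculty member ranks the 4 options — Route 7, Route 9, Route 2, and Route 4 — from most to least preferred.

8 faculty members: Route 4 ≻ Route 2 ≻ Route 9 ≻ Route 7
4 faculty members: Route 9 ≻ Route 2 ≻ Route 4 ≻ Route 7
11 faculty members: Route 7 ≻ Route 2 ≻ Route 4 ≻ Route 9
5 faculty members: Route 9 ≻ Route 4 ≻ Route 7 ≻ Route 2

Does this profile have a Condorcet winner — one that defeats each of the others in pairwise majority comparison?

Head-to-head results (28 voters total):
Route 7 vs Route 9: Route 9 wins 17–11.
Route 7 vs Route 2: Route 7 wins 16–12.
Route 7 vs Route 4: Route 4 wins 17–11.
Route 9 vs Route 2: Route 2 wins 19–9.
Route 9 vs Route 4: Route 4 wins 19–9.
Route 2 vs Route 4: Route 2 wins 15–13.
No candidate beats all others: Route 7 beats Route 2 beats Route 9 beats Route 7, a majority cycle.

No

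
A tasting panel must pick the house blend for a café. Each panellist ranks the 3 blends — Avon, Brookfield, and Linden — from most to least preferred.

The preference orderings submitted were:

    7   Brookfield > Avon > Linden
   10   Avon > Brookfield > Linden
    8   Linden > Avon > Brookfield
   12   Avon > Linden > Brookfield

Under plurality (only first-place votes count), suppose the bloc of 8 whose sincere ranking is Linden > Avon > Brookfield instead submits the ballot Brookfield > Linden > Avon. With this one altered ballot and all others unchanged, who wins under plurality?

First-place totals with the altered ballot: Avon 22, Brookfield 15, Linden 0.
The winner is unchanged: still Avon.

Avon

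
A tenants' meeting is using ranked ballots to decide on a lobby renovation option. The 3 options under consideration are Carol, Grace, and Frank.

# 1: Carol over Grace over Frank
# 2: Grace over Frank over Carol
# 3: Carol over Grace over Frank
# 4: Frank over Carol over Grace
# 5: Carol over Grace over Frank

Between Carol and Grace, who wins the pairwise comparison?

Carol

Ballots ranking Carol above Grace: 4.
Ballots ranking Grace above Carol: 1.
Carol wins the head-to-head, 4–1.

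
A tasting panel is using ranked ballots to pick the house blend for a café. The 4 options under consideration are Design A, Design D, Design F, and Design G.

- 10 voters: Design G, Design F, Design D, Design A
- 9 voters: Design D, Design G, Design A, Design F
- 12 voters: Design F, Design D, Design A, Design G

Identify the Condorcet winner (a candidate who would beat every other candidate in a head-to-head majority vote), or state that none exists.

No Condorcet winner

Head-to-head results (31 voters total):
Design A vs Design D: Design D wins 31–0.
Design A vs Design F: Design F wins 22–9.
Design A vs Design G: Design G wins 19–12.
Design D vs Design F: Design F wins 22–9.
Design D vs Design G: Design D wins 21–10.
Design F vs Design G: Design G wins 19–12.
No candidate beats all others: Design D beats Design G beats Design F beats Design D, a majority cycle.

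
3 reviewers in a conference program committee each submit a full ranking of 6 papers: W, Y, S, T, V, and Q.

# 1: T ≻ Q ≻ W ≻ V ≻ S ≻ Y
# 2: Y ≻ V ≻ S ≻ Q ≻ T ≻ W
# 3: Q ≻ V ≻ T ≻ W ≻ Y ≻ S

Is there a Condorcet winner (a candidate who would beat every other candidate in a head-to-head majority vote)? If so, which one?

Q

Head-to-head results (3 voters total):
W vs Y: W wins 2–1.
W vs S: W wins 2–1.
W vs T: T wins 3–0.
W vs V: V wins 2–1.
W vs Q: Q wins 3–0.
Y vs S: Y wins 2–1.
Y vs T: T wins 2–1.
Y vs V: V wins 2–1.
Y vs Q: Q wins 2–1.
S vs T: T wins 2–1.
S vs V: V wins 3–0.
S vs Q: Q wins 2–1.
T vs V: V wins 2–1.
T vs Q: Q wins 2–1.
V vs Q: Q wins 2–1.
Q beats each rival — W (3–0), Y (2–1), S (2–1), T (2–1), V (2–1) — so Q is the Condorcet winner.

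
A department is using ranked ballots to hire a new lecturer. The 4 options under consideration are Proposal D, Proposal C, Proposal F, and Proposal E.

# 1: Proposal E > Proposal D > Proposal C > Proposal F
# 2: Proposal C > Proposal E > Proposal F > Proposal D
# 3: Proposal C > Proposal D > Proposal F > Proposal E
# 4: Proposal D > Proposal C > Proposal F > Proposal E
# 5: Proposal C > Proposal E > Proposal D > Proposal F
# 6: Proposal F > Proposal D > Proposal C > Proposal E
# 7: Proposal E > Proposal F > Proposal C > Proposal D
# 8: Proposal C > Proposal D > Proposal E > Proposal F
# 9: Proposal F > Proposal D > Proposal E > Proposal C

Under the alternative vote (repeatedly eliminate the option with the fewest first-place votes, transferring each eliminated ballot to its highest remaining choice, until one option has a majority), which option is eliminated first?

Round 1: Proposal C 4, Proposal F 2, Proposal E 2, Proposal D 1. Proposal D has the fewest and is eliminated.
Round 2: Proposal C 5, Proposal F 2, Proposal E 2. Proposal C has a majority.

Proposal D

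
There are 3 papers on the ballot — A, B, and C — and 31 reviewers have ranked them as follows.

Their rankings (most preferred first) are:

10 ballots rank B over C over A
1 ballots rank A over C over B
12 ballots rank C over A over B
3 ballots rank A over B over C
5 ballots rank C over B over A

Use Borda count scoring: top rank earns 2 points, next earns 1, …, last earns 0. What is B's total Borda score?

Borda scores:
  A: 10·0 + 2 + 12·1 + 3·2 + 5·0 = 20
  B: 10·2 + 0 + 12·0 + 3·1 + 5·1 = 28
  C: 10·1 + 1 + 12·2 + 3·0 + 5·2 = 45

28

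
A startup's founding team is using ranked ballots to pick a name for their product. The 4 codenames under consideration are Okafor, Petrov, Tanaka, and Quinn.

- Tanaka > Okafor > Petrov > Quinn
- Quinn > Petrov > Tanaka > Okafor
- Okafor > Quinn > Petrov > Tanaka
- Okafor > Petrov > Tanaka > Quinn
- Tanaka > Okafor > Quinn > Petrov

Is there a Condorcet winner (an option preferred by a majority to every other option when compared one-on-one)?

Head-to-head results (5 voters total):
Okafor vs Petrov: Okafor wins 4–1.
Okafor vs Tanaka: Tanaka wins 3–2.
Okafor vs Quinn: Okafor wins 4–1.
Petrov vs Tanaka: Petrov wins 3–2.
Petrov vs Quinn: Quinn wins 3–2.
Tanaka vs Quinn: Tanaka wins 3–2.
No candidate beats all others: Okafor beats Petrov beats Tanaka beats Okafor, a majority cycle.

No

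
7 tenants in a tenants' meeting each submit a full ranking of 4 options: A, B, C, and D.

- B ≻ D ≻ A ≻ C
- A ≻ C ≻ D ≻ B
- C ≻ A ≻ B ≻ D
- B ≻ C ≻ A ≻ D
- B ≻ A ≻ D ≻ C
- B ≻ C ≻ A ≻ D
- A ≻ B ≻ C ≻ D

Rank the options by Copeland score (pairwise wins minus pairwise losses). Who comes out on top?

Pairwise results:
  A vs B: B wins 4–3.
  A vs C: A wins 4–3.
  A vs D: A wins 6–1.
  B vs C: B wins 5–2.
  B vs D: B wins 6–1.
  C vs D: C wins 5–2.
Copeland scores (wins − losses):
  A: 2 − 1 = 1
  B: 3 − 0 = 3
  C: 1 − 2 = -1
  D: 0 − 3 = -3
B has the best Copeland score.

B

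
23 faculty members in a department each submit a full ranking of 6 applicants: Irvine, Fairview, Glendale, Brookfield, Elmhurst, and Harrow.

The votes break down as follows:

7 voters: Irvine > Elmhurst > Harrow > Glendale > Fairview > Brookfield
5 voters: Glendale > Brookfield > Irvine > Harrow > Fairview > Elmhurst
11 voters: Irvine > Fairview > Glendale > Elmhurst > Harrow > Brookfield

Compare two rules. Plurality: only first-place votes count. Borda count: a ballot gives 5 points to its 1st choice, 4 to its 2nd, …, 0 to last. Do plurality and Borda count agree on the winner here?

Plurality first-place counts: Irvine 18, Fairview 0, Glendale 5, Brookfield 0, Elmhurst 0, Harrow 0 → Irvine.
Borda totals: Irvine 105, Fairview 56, Glendale 72, Brookfield 20, Elmhurst 50, Harrow 42 → Irvine.
The two rules agree on Irvine.

Yes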